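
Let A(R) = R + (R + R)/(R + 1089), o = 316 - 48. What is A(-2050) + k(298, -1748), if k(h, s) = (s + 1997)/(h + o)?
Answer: -1112488411/543926 ≈ -2045.3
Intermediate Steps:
o = 268
k(h, s) = (1997 + s)/(268 + h) (k(h, s) = (s + 1997)/(h + 268) = (1997 + s)/(268 + h))
A(R) = R + 2*R/(1089 + R) (A(R) = R + (2*R)/(1089 + R) = R + 2*R/(1089 + R))
A(-2050) + k(298, -1748) = -2050*(1091 - 2050)/(1089 - 2050) + (1997 - 1748)/(268 + 298) = -2050*(-959)/(-961) + 249/566 = -2050*(-1/961)*(-959) + (1/566)*249 = -1965950/961 + 249/566 = -1112488411/543926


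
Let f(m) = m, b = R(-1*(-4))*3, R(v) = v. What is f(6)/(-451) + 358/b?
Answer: 80693/2706 ≈ 29.820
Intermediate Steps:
b = 12 (b = -1*(-4)*3 = 4*3 = 12)
f(6)/(-451) + 358/b = 6/(-451) + 358/12 = 6*(-1/451) + 358*(1/12) = -6/451 + 179/6 = 80693/2706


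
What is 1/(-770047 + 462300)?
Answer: -1/307747 ≈ -3.2494e-6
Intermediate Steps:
1/(-770047 + 462300) = 1/(-307747) = -1/307747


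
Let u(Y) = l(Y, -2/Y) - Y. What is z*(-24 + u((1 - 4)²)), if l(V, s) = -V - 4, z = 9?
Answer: -414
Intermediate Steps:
l(V, s) = -4 - V
u(Y) = -4 - 2*Y (u(Y) = (-4 - Y) - Y = -4 - 2*Y)
z*(-24 + u((1 - 4)²)) = 9*(-24 + (-4 - 2*(1 - 4)²)) = 9*(-24 + (-4 - 2*(-3)²)) = 9*(-24 + (-4 - 2*9)) = 9*(-24 + (-4 - 18)) = 9*(-24 - 22) = 9*(-46) = -414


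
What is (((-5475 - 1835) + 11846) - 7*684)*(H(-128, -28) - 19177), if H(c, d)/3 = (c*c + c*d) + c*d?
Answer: -12972708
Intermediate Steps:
H(c, d) = 3*c**2 + 6*c*d (H(c, d) = 3*((c*c + c*d) + c*d) = 3*((c**2 + c*d) + c*d) = 3*(c**2 + 2*c*d) = 3*c**2 + 6*c*d)
(((-5475 - 1835) + 11846) - 7*684)*(H(-128, -28) - 19177) = (((-5475 - 1835) + 11846) - 7*684)*(3*(-128)*(-128 + 2*(-28)) - 19177) = ((-7310 + 11846) - 4788)*(3*(-128)*(-128 - 56) - 19177) = (4536 - 4788)*(3*(-128)*(-184) - 19177) = -252*(70656 - 19177) = -252*51479 = -12972708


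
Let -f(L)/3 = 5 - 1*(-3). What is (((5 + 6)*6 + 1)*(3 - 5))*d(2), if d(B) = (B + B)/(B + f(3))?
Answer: 268/11 ≈ 24.364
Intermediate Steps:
f(L) = -24 (f(L) = -3*(5 - 1*(-3)) = -3*(5 + 3) = -3*8 = -24)
d(B) = 2*B/(-24 + B) (d(B) = (B + B)/(B - 24) = (2*B)/(-24 + B) = 2*B/(-24 + B))
(((5 + 6)*6 + 1)*(3 - 5))*d(2) = (((5 + 6)*6 + 1)*(3 - 5))*(2*2/(-24 + 2)) = ((11*6 + 1)*(-2))*(2*2/(-22)) = ((66 + 1)*(-2))*(2*2*(-1/22)) = (67*(-2))*(-2/11) = -134*(-2/11) = 268/11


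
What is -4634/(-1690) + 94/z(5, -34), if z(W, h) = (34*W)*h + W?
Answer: 2660249/975975 ≈ 2.7257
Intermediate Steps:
z(W, h) = W + 34*W*h (z(W, h) = 34*W*h + W = W + 34*W*h)
-4634/(-1690) + 94/z(5, -34) = -4634/(-1690) + 94/((5*(1 + 34*(-34)))) = -4634*(-1/1690) + 94/((5*(1 - 1156))) = 2317/845 + 94/((5*(-1155))) = 2317/845 + 94/(-5775) = 2317/845 + 94*(-1/5775) = 2317/845 - 94/5775 = 2660249/975975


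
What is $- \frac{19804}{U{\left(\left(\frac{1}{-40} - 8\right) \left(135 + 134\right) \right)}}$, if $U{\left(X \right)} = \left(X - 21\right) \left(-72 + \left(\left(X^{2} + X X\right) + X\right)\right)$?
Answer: $\frac{633728000}{649938649253769} \approx 9.7506 \cdot 10^{-7}$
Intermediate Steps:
$U{\left(X \right)} = \left(-21 + X\right) \left(-72 + X + 2 X^{2}\right)$ ($U{\left(X \right)} = \left(-21 + X\right) \left(-72 + \left(\left(X^{2} + X^{2}\right) + X\right)\right) = \left(-21 + X\right) \left(-72 + \left(2 X^{2} + X\right)\right) = \left(-21 + X\right) \left(-72 + \left(X + 2 X^{2}\right)\right) = \left(-21 + X\right) \left(-72 + X + 2 X^{2}\right)$)
$- \frac{19804}{U{\left(\left(\frac{1}{-40} - 8\right) \left(135 + 134\right) \right)}} = - \frac{19804}{1512 - 93 \left(\frac{1}{-40} - 8\right) \left(135 + 134\right) - 41 \left(\left(\frac{1}{-40} - 8\right) \left(135 + 134\right)\right)^{2} + 2 \left(\left(\frac{1}{-40} - 8\right) \left(135 + 134\right)\right)^{3}} = - \frac{19804}{1512 - 93 \left(- \frac{1}{40} + \left(-15 + 7\right)\right) 269 - 41 \left(\left(- \frac{1}{40} + \left(-15 + 7\right)\right) 269\right)^{2} + 2 \left(\left(- \frac{1}{40} + \left(-15 + 7\right)\right) 269\right)^{3}} = - \frac{19804}{1512 - 93 \left(- \frac{1}{40} - 8\right) 269 - 41 \left(\left(- \frac{1}{40} - 8\right) 269\right)^{2} + 2 \left(\left(- \frac{1}{40} - 8\right) 269\right)^{3}} = - \frac{19804}{1512 - 93 \left(\left(- \frac{321}{40}\right) 269\right) - 41 \left(\left(- \frac{321}{40}\right) 269\right)^{2} + 2 \left(\left(- \frac{321}{40}\right) 269\right)^{3}} = - \frac{19804}{1512 - - \frac{8030457}{40} - 41 \left(- \frac{86349}{40}\right)^{2} + 2 \left(- \frac{86349}{40}\right)^{3}} = - \frac{19804}{1512 + \frac{8030457}{40} - \frac{305702141841}{1600} + 2 \left(- \frac{643831079166549}{64000}\right)} = - \frac{19804}{1512 + \frac{8030457}{40} - \frac{305702141841}{1600} - \frac{643831079166549}{32000}} = - \frac{19804}{- \frac{649938649253769}{32000}} = \left(-19804\right) \left(- \frac{32000}{649938649253769}\right) = \frac{633728000}{649938649253769}$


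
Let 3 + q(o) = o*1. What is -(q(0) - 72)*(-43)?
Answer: -3225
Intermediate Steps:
q(o) = -3 + o (q(o) = -3 + o*1 = -3 + o)
-(q(0) - 72)*(-43) = -((-3 + 0) - 72)*(-43) = -(-3 - 72)*(-43) = -(-75)*(-43) = -1*3225 = -3225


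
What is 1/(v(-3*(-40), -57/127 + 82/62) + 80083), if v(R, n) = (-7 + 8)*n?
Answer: 3937/315290211 ≈ 1.2487e-5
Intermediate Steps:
v(R, n) = n (v(R, n) = 1*n = n)
1/(v(-3*(-40), -57/127 + 82/62) + 80083) = 1/((-57/127 + 82/62) + 80083) = 1/((-57*1/127 + 82*(1/62)) + 80083) = 1/((-57/127 + 41/31) + 80083) = 1/(3440/3937 + 80083) = 1/(315290211/3937) = 3937/315290211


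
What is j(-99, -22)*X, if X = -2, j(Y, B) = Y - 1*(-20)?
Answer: 158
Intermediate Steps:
j(Y, B) = 20 + Y (j(Y, B) = Y + 20 = 20 + Y)
j(-99, -22)*X = (20 - 99)*(-2) = -79*(-2) = 158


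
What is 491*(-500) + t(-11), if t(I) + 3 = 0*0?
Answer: -245503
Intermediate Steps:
t(I) = -3 (t(I) = -3 + 0*0 = -3 + 0 = -3)
491*(-500) + t(-11) = 491*(-500) - 3 = -245500 - 3 = -245503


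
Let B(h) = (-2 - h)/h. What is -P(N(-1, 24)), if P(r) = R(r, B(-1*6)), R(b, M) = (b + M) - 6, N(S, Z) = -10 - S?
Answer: 47/3 ≈ 15.667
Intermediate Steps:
B(h) = (-2 - h)/h
R(b, M) = -6 + M + b (R(b, M) = (M + b) - 6 = -6 + M + b)
P(r) = -20/3 + r (P(r) = -6 + (-2 - (-1)*6)/((-1*6)) + r = -6 + (-2 - 1*(-6))/(-6) + r = -6 - (-2 + 6)/6 + r = -6 - ⅙*4 + r = -6 - ⅔ + r = -20/3 + r)
-P(N(-1, 24)) = -(-20/3 + (-10 - 1*(-1))) = -(-20/3 + (-10 + 1)) = -(-20/3 - 9) = -1*(-47/3) = 47/3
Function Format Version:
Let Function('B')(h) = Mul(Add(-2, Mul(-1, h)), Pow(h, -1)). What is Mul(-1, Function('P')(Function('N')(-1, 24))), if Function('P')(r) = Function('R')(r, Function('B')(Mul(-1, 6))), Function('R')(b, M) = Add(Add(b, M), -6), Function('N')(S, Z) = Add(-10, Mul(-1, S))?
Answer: Rational(47, 3) ≈ 15.667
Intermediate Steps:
Function('B')(h) = Mul(Pow(h, -1), Add(-2, Mul(-1, h)))
Function('R')(b, M) = Add(-6, M, b) (Function('R')(b, M) = Add(Add(M, b), -6) = Add(-6, M, b))
Function('P')(r) = Add(Rational(-20, 3), r) (Function('P')(r) = Add(-6, Mul(Pow(Mul(-1, 6), -1), Add(-2, Mul(-1, Mul(-1, 6)))), r) = Add(-6, Mul(Pow(-6, -1), Add(-2, Mul(-1, -6))), r) = Add(-6, Mul(Rational(-1, 6), Add(-2, 6)), r) = Add(-6, Mul(Rational(-1, 6), 4), r) = Add(-6, Rational(-2, 3), r) = Add(Rational(-20, 3), r))
Mul(-1, Function('P')(Function('N')(-1, 24))) = Mul(-1, Add(Rational(-20, 3), Add(-10, Mul(-1, -1)))) = Mul(-1, Add(Rational(-20, 3), Add(-10, 1))) = Mul(-1, Add(Rational(-20, 3), -9)) = Mul(-1, Rational(-47, 3)) = Rational(47, 3)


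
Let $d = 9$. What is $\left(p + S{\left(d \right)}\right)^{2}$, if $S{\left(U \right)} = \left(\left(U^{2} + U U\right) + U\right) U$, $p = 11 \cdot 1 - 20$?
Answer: $2340900$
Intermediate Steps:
$p = -9$ ($p = 11 - 20 = -9$)
$S{\left(U \right)} = U \left(U + 2 U^{2}\right)$ ($S{\left(U \right)} = \left(\left(U^{2} + U^{2}\right) + U\right) U = \left(2 U^{2} + U\right) U = \left(U + 2 U^{2}\right) U = U \left(U + 2 U^{2}\right)$)
$\left(p + S{\left(d \right)}\right)^{2} = \left(-9 + 9^{2} \left(1 + 2 \cdot 9\right)\right)^{2} = \left(-9 + 81 \left(1 + 18\right)\right)^{2} = \left(-9 + 81 \cdot 19\right)^{2} = \left(-9 + 1539\right)^{2} = 1530^{2} = 2340900$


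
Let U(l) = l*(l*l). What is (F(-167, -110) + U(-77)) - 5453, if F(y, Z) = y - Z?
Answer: -462043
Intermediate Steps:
U(l) = l³ (U(l) = l*l² = l³)
(F(-167, -110) + U(-77)) - 5453 = ((-167 - 1*(-110)) + (-77)³) - 5453 = ((-167 + 110) - 456533) - 5453 = (-57 - 456533) - 5453 = -456590 - 5453 = -462043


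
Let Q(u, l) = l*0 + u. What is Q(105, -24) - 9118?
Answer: -9013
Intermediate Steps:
Q(u, l) = u (Q(u, l) = 0 + u = u)
Q(105, -24) - 9118 = 105 - 9118 = -9013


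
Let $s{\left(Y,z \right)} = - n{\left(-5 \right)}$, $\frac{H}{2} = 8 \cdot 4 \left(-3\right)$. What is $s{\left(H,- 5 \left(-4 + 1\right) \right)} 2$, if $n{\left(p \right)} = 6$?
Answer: $-12$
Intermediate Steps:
$H = -192$ ($H = 2 \cdot 8 \cdot 4 \left(-3\right) = 2 \cdot 8 \left(-12\right) = 2 \left(-96\right) = -192$)
$s{\left(Y,z \right)} = -6$ ($s{\left(Y,z \right)} = \left(-1\right) 6 = -6$)
$s{\left(H,- 5 \left(-4 + 1\right) \right)} 2 = \left(-6\right) 2 = -12$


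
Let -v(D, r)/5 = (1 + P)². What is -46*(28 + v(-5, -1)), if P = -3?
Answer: -368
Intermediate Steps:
v(D, r) = -20 (v(D, r) = -5*(1 - 3)² = -5*(-2)² = -5*4 = -20)
-46*(28 + v(-5, -1)) = -46*(28 - 20) = -46*8 = -368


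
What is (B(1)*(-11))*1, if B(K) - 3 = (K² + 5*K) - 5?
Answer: -44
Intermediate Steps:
B(K) = -2 + K² + 5*K (B(K) = 3 + ((K² + 5*K) - 5) = 3 + (-5 + K² + 5*K) = -2 + K² + 5*K)
(B(1)*(-11))*1 = ((-2 + 1² + 5*1)*(-11))*1 = ((-2 + 1 + 5)*(-11))*1 = (4*(-11))*1 = -44*1 = -44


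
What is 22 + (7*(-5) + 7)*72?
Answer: -1994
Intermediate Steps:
22 + (7*(-5) + 7)*72 = 22 + (-35 + 7)*72 = 22 - 28*72 = 22 - 2016 = -1994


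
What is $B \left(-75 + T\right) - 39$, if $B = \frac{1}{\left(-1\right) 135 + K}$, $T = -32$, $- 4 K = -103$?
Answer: $- \frac{16615}{437} \approx -38.021$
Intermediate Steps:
$K = \frac{103}{4}$ ($K = \left(- \frac{1}{4}\right) \left(-103\right) = \frac{103}{4} \approx 25.75$)
$B = - \frac{4}{437}$ ($B = \frac{1}{\left(-1\right) 135 + \frac{103}{4}} = \frac{1}{-135 + \frac{103}{4}} = \frac{1}{- \frac{437}{4}} = - \frac{4}{437} \approx -0.0091533$)
$B \left(-75 + T\right) - 39 = - \frac{4 \left(-75 - 32\right)}{437} - 39 = \left(- \frac{4}{437}\right) \left(-107\right) - 39 = \frac{428}{437} - 39 = - \frac{16615}{437}$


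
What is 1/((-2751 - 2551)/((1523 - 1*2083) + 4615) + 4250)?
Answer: 4055/17228448 ≈ 0.00023537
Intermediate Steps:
1/((-2751 - 2551)/((1523 - 1*2083) + 4615) + 4250) = 1/(-5302/((1523 - 2083) + 4615) + 4250) = 1/(-5302/(-560 + 4615) + 4250) = 1/(-5302/4055 + 4250) = 1/(17228448/4055) = 4055/17228448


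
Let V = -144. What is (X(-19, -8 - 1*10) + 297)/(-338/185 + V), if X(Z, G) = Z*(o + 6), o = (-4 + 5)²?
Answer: -370/329 ≈ -1.1246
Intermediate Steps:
o = 1 (o = 1² = 1)
X(Z, G) = 7*Z (X(Z, G) = Z*(1 + 6) = Z*7 = 7*Z)
(X(-19, -8 - 1*10) + 297)/(-338/185 + V) = (7*(-19) + 297)/(-338/185 - 144) = (-133 + 297)/(-338*1/185 - 144) = 164/(-338/185 - 144) = 164/(-26978/185) = 164*(-185/26978) = -370/329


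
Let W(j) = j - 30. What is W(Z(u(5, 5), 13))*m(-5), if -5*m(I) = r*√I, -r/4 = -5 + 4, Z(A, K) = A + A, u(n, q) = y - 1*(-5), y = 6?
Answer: 32*I*√5/5 ≈ 14.311*I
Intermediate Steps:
u(n, q) = 11 (u(n, q) = 6 - 1*(-5) = 6 + 5 = 11)
Z(A, K) = 2*A
r = 4 (r = -4*(-5 + 4) = -4*(-1) = 4)
W(j) = -30 + j
m(I) = -4*√I/5
W(Z(u(5, 5), 13))*m(-5) = (-30 + 2*11)*(-4*I*√5/5) = (-30 + 22)*(-4*I*√5/5) = -(-32)*I*√5/5 = 32*I*√5/5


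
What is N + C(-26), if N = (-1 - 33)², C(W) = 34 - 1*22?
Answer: 1168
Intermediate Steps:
C(W) = 12 (C(W) = 34 - 22 = 12)
N = 1156 (N = (-34)² = 1156)
N + C(-26) = 1156 + 12 = 1168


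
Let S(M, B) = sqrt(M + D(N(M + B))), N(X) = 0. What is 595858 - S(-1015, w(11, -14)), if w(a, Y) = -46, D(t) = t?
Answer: 595858 - I*sqrt(1015) ≈ 5.9586e+5 - 31.859*I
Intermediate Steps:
S(M, B) = sqrt(M) (S(M, B) = sqrt(M + 0) = sqrt(M))
595858 - S(-1015, w(11, -14)) = 595858 - sqrt(-1015) = 595858 - I*sqrt(1015)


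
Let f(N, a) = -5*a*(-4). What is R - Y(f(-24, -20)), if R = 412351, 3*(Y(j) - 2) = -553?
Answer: 1237600/3 ≈ 4.1253e+5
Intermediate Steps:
f(N, a) = 20*a
Y(j) = -547/3 (Y(j) = 2 + (⅓)*(-553) = 2 - 553/3 = -547/3)
R - Y(f(-24, -20)) = 412351 - 1*(-547/3) = 412351 + 547/3 = 1237600/3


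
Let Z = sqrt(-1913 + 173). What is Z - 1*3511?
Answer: -3511 + 2*I*sqrt(435) ≈ -3511.0 + 41.713*I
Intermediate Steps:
Z = 2*I*sqrt(435) (Z = sqrt(-1740) = 2*I*sqrt(435) ≈ 41.713*I)
Z - 1*3511 = 2*I*sqrt(435) - 1*3511 = 2*I*sqrt(435) - 3511 = -3511 + 2*I*sqrt(435)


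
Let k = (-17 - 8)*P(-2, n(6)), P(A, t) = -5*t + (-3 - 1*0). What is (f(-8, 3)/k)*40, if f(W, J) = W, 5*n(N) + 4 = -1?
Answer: 32/5 ≈ 6.4000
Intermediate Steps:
n(N) = -1 (n(N) = -4/5 + (1/5)*(-1) = -4/5 - 1/5 = -1)
P(A, t) = -3 - 5*t (P(A, t) = -5*t + (-3 + 0) = -5*t - 3 = -3 - 5*t)
k = -50 (k = (-17 - 8)*(-3 - 5*(-1)) = -25*(-3 + 5) = -25*2 = -50)
(f(-8, 3)/k)*40 = -8/(-50)*40 = -8*(-1/50)*40 = (4/25)*40 = 32/5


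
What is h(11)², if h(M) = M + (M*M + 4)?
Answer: 18496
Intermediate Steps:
h(M) = 4 + M + M² (h(M) = M + (M² + 4) = M + (4 + M²) = 4 + M + M²)
h(11)² = (4 + 11 + 11²)² = (4 + 11 + 121)² = 136² = 18496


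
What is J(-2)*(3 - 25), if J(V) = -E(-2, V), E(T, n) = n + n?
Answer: -88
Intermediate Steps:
E(T, n) = 2*n
J(V) = -2*V
J(-2)*(3 - 25) = (-2*(-2))*(3 - 25) = 4*(-22) = -88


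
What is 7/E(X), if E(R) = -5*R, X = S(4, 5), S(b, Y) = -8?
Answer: 7/40 ≈ 0.17500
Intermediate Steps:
X = -8
7/E(X) = 7/((-5*(-8))) = 7/40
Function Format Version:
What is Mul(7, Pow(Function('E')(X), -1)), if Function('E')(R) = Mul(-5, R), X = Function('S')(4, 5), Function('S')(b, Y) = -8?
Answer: Rational(7, 40) ≈ 0.17500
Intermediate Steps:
X = -8
Mul(7, Pow(Function('E')(X), -1)) = Mul(7, Pow(Mul(-5, -8), -1)) = Mul(7, Pow(40, -1)) = Mul(7, Rational(1, 40)) = Rational(7, 40)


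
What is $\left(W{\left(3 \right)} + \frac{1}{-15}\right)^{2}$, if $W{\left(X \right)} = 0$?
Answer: $\frac{1}{225} \approx 0.0044444$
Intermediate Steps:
$\left(W{\left(3 \right)} + \frac{1}{-15}\right)^{2} = \left(0 + \frac{1}{-15}\right)^{2} = \left(0 - \frac{1}{15}\right)^{2} = \left(- \frac{1}{15}\right)^{2} = \frac{1}{225}$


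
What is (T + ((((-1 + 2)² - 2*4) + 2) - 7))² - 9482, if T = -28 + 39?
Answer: -9481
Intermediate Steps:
T = 11
(T + ((((-1 + 2)² - 2*4) + 2) - 7))² - 9482 = (11 + ((((-1 + 2)² - 2*4) + 2) - 7))² - 9482 = (11 + (((1² - 8) + 2) - 7))² - 9482 = (11 + (((1 - 8) + 2) - 7))² - 9482 = (11 + ((-7 + 2) - 7))² - 9482 = (11 + (-5 - 7))² - 9482 = (11 - 12)² - 9482 = (-1)² - 9482 = 1 - 9482 = -9481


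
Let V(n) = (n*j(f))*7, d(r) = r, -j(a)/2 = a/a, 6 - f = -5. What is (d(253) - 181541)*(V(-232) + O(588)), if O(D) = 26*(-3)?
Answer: -574682960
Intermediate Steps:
f = 11 (f = 6 - 1*(-5) = 6 + 5 = 11)
j(a) = -2 (j(a) = -2*a/a = -2*1 = -2)
V(n) = -14*n (V(n) = (n*(-2))*7 = -2*n*7 = -14*n)
O(D) = -78
(d(253) - 181541)*(V(-232) + O(588)) = (253 - 181541)*(-14*(-232) - 78) = -181288*(3248 - 78) = -181288*3170 = -574682960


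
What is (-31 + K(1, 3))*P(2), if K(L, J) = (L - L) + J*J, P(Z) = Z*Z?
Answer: -88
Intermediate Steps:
P(Z) = Z**2
K(L, J) = J**2 (K(L, J) = 0 + J**2 = J**2)
(-31 + K(1, 3))*P(2) = (-31 + 3**2)*2**2 = (-31 + 9)*4 = -22*4 = -88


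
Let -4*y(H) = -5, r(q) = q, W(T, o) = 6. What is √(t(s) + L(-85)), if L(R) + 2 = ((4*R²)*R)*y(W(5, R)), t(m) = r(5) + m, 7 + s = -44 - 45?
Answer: I*√3070718 ≈ 1752.3*I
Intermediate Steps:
s = -96 (s = -7 + (-44 - 45) = -7 - 89 = -96)
y(H) = 5/4 (y(H) = -¼*(-5) = 5/4)
t(m) = 5 + m
L(R) = -2 + 5*R³ (L(R) = -2 + ((4*R²)*R)*(5/4) = -2 + (4*R³)*(5/4) = -2 + 5*R³)
√(t(s) + L(-85)) = √((5 - 96) + (-2 + 5*(-85)³)) = √(-91 + (-2 + 5*(-614125))) = √(-91 + (-2 - 3070625)) = √(-91 - 3070627) = √(-3070718) = I*√3070718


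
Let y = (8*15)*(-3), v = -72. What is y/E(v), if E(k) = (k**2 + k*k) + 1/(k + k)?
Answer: -51840/1492991 ≈ -0.034722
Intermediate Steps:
y = -360 (y = 120*(-3) = -360)
E(k) = 1/(2*k) + 2*k**2 (E(k) = (k**2 + k**2) + 1/(2*k) = 2*k**2 + 1/(2*k) = 1/(2*k) + 2*k**2)
y/E(v) = -360*(-144/(1 + 4*(-72)**3)) = -360*(-144/(1 + 4*(-373248))) = -360*(-144/(1 - 1492992)) = -360/((1/2)*(-1/72)*(-1492991)) = -360/1492991/144 = -360*144/1492991 = -51840/1492991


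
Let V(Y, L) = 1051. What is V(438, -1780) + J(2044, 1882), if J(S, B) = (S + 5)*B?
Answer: 3857269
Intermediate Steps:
J(S, B) = B*(5 + S) (J(S, B) = (5 + S)*B = B*(5 + S))
V(438, -1780) + J(2044, 1882) = 1051 + 1882*(5 + 2044) = 1051 + 1882*2049 = 1051 + 3856218 = 3857269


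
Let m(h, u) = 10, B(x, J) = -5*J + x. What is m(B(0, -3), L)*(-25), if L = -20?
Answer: -250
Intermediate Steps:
B(x, J) = x - 5*J
m(B(0, -3), L)*(-25) = 10*(-25) = -250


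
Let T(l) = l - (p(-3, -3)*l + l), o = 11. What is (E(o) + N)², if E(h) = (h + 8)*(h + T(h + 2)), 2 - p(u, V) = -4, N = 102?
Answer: 1371241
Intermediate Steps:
p(u, V) = 6 (p(u, V) = 2 - 1*(-4) = 2 + 4 = 6)
T(l) = -6*l (T(l) = l - (6*l + l) = l - 7*l = -6*l)
E(h) = (-12 - 5*h)*(8 + h) (E(h) = (h + 8)*(h - 6*(h + 2)) = (8 + h)*(h - 6*(2 + h)) = (8 + h)*(h + (-12 - 6*h)) = (8 + h)*(-12 - 5*h) = (-12 - 5*h)*(8 + h))
(E(o) + N)² = ((-96 - 52*11 - 5*11²) + 102)² = ((-96 - 572 - 5*121) + 102)² = ((-96 - 572 - 605) + 102)² = (-1273 + 102)² = (-1171)² = 1371241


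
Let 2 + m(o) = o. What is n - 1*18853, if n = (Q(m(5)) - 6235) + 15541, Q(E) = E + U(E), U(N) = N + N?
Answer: -9538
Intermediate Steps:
U(N) = 2*N
m(o) = -2 + o
Q(E) = 3*E (Q(E) = E + 2*E = 3*E)
n = 9315 (n = (3*(-2 + 5) - 6235) + 15541 = (3*3 - 6235) + 15541 = (9 - 6235) + 15541 = -6226 + 15541 = 9315)
n - 1*18853 = 9315 - 1*18853 = 9315 - 18853 = -9538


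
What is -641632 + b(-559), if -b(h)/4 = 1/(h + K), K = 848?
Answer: -185431652/289 ≈ -6.4163e+5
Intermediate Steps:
b(h) = -4/(848 + h) (b(h) = -4/(h + 848) = -4/(848 + h))
-641632 + b(-559) = -641632 - 4/(848 - 559) = -641632 - 4/289 = -185431652/289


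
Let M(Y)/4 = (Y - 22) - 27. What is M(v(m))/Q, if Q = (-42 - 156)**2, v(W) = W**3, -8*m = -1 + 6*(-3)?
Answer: -18229/5018112 ≈ -0.0036326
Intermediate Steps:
m = 19/8 (m = -(-1 + 6*(-3))/8 = -(-1 - 18)/8 = -1/8*(-19) = 19/8 ≈ 2.3750)
Q = 39204 (Q = (-198)**2 = 39204)
M(Y) = -196 + 4*Y (M(Y) = 4*((Y - 22) - 27) = 4*((-22 + Y) - 27) = 4*(-49 + Y) = -196 + 4*Y)
M(v(m))/Q = (-196 + 4*(19/8)**3)/39204 = (-196 + 4*(6859/512))*(1/39204) = (-196 + 6859/128)*(1/39204) = -18229/128*1/39204 = -18229/5018112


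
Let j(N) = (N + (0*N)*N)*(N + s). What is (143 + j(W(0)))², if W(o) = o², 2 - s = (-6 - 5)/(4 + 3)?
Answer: 20449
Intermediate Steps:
s = 25/7 (s = 2 - (-6 - 5)/(4 + 3) = 2 - (-11)/7 = 2 - 1*(-11/7) = 2 + 11/7 = 25/7 ≈ 3.5714)
j(N) = N*(25/7 + N) (j(N) = (N + (0*N)*N)*(N + 25/7) = (N + 0*N)*(25/7 + N) = (N + 0)*(25/7 + N) = N*(25/7 + N))
(143 + j(W(0)))² = (143 + (⅐)*0²*(25 + 7*0²))² = (143 + (⅐)*0*(25 + 7*0))² = (143 + (⅐)*0*(25 + 0))² = (143 + (⅐)*0*25)² = (143 + 0)² = 143² = 20449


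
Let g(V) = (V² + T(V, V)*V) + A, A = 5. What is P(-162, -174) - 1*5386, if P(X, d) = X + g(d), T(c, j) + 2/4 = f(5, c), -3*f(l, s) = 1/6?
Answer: 74489/3 ≈ 24830.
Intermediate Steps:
f(l, s) = -1/18 (f(l, s) = -⅓/6 = -⅓*⅙ = -1/18)
T(c, j) = -5/9 (T(c, j) = -½ - 1/18 = -5/9)
g(V) = 5 + V² - 5*V/9 (g(V) = (V² - 5*V/9) + 5 = 5 + V² - 5*V/9)
P(X, d) = 5 + X + d² - 5*d/9 (P(X, d) = X + (5 + d² - 5*d/9) = 5 + X + d² - 5*d/9)
P(-162, -174) - 1*5386 = (5 - 162 + (-174)² - 5/9*(-174)) - 1*5386 = (5 - 162 + 30276 + 290/3) - 5386 = 90647/3 - 5386 = 74489/3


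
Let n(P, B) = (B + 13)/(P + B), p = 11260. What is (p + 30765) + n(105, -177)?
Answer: 756491/18 ≈ 42027.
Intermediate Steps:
n(P, B) = (13 + B)/(B + P)
(p + 30765) + n(105, -177) = (11260 + 30765) + (13 - 177)/(-177 + 105) = 42025 - 164/(-72) = 42025 - 1/72*(-164) = 42025 + 41/18 = 756491/18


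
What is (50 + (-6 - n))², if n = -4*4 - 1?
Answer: 3721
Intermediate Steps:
n = -17 (n = -16 - 1 = -17)
(50 + (-6 - n))² = (50 + (-6 - 1*(-17)))² = (50 + (-6 + 17))² = (50 + 11)² = 61² = 3721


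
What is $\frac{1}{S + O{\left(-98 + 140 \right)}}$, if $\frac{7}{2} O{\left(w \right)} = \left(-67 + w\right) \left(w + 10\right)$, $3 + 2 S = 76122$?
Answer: $\frac{14}{527633} \approx 2.6534 \cdot 10^{-5}$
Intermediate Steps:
$S = \frac{76119}{2}$ ($S = - \frac{3}{2} + \frac{1}{2} \cdot 76122 = - \frac{3}{2} + 38061 = \frac{76119}{2} \approx 38060.0$)
$O{\left(w \right)} = \frac{2 \left(-67 + w\right) \left(10 + w\right)}{7}$ ($O{\left(w \right)} = \frac{2 \left(-67 + w\right) \left(w + 10\right)}{7} = \frac{2 \left(-67 + w\right) \left(10 + w\right)}{7}$)
$\frac{1}{S + O{\left(-98 + 140 \right)}} = \frac{1}{\frac{76119}{2} - \left(\frac{1340}{7} - \frac{2 \left(-98 + 140\right)^{2}}{7} + \frac{114 \left(-98 + 140\right)}{7}\right)} = \frac{1}{\frac{76119}{2} - \left(\frac{6128}{7} - 504\right)} = \frac{1}{\frac{76119}{2} - \frac{2600}{7}} = \frac{1}{\frac{527633}{14}} = \frac{14}{527633}$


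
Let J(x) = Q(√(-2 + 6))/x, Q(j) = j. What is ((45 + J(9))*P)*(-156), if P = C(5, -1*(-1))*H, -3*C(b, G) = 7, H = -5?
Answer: -740740/9 ≈ -82305.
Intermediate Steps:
C(b, G) = -7/3 (C(b, G) = -⅓*7 = -7/3)
J(x) = 2/x (J(x) = √(-2 + 6)/x = √4/x = 2/x)
P = 35/3 (P = -7/3*(-5) = 35/3 ≈ 11.667)
((45 + J(9))*P)*(-156) = ((45 + 2/9)*(35/3))*(-156) = ((407/9)*(35/3))*(-156) = (14245/27)*(-156) = -740740/9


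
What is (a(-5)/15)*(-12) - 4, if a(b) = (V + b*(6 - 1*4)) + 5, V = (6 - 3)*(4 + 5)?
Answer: -108/5 ≈ -21.600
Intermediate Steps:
V = 27 (V = 3*9 = 27)
a(b) = 32 + 2*b (a(b) = (27 + b*(6 - 1*4)) + 5 = (27 + b*(6 - 4)) + 5 = (27 + b*2) + 5 = (27 + 2*b) + 5 = 32 + 2*b)
(a(-5)/15)*(-12) - 4 = ((32 + 2*(-5))/15)*(-12) - 4 = ((32 - 10)*(1/15))*(-12) - 4 = (22*(1/15))*(-12) - 4 = (22/15)*(-12) - 4 = -88/5 - 4 = -108/5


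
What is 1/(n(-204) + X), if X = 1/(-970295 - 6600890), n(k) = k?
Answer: -7571185/1544521741 ≈ -0.0049020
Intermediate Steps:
X = -1/7571185 (X = 1/(-7571185) = -1/7571185 ≈ -1.3208e-7)
1/(n(-204) + X) = 1/(-204 - 1/7571185) = 1/(-1544521741/7571185) = -7571185/1544521741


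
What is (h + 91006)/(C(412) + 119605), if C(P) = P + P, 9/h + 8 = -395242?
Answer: 11990040497/15866520750 ≈ 0.75568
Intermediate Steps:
h = -3/131750 (h = 9/(-8 - 395242) = 9/(-395250) = 9*(-1/395250) = -3/131750 ≈ -2.2770e-5)
C(P) = 2*P
(h + 91006)/(C(412) + 119605) = (-3/131750 + 91006)/(2*412 + 119605) = 11990040497/(131750*(824 + 119605)) = (11990040497/131750)/120429 = (11990040497/131750)*(1/120429) = 11990040497/15866520750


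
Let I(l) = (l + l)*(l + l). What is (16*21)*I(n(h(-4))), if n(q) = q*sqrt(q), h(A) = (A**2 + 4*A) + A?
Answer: -86016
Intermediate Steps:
h(A) = A**2 + 5*A
n(q) = q**(3/2)
I(l) = 4*l**2 (I(l) = (2*l)*(2*l) = 4*l**2)
(16*21)*I(n(h(-4))) = (16*21)*(4*((-4*(5 - 4))**(3/2))**2) = 336*(4*((-4*1)**(3/2))**2) = 336*(4*((-4)**(3/2))**2) = 336*(4*(-8*I)**2) = 336*(4*(-64)) = 336*(-256) = -86016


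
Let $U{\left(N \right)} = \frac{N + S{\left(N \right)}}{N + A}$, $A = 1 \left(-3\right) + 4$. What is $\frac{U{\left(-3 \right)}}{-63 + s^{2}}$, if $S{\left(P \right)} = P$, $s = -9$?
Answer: $\frac{1}{6} \approx 0.16667$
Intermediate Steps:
$A = 1$ ($A = -3 + 4 = 1$)
$U{\left(N \right)} = \frac{2 N}{1 + N}$ ($U{\left(N \right)} = \frac{N + N}{N + 1} = \frac{2 N}{1 + N}$)
$\frac{U{\left(-3 \right)}}{-63 + s^{2}} = \frac{2 \left(-3\right) \frac{1}{1 - 3}}{-63 + \left(-9\right)^{2}} = \frac{2 \left(-3\right) \frac{1}{-2}}{-63 + 81} = \frac{2 \left(-3\right) \left(- \frac{1}{2}\right)}{18} = \frac{1}{18} \cdot 3 = \frac{1}{6}$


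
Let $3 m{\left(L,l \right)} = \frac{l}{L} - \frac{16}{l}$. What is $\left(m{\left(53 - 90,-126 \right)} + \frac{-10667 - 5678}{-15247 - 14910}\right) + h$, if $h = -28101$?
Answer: $- \frac{5925798292678}{210887901} \approx -28099.0$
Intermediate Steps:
$m{\left(L,l \right)} = - \frac{16}{3 l} + \frac{l}{3 L}$ ($m{\left(L,l \right)} = \frac{\frac{l}{L} - \frac{16}{l}}{3} = \frac{- \frac{16}{l} + \frac{l}{L}}{3} = - \frac{16}{3 l} + \frac{l}{3 L}$)
$\left(m{\left(53 - 90,-126 \right)} + \frac{-10667 - 5678}{-15247 - 14910}\right) + h = \left(\left(- \frac{16}{3 \left(-126\right)} + \frac{1}{3} \left(-126\right) \frac{1}{53 - 90}\right) + \frac{-10667 - 5678}{-15247 - 14910}\right) - 28101 = \left(\left(\left(- \frac{16}{3}\right) \left(- \frac{1}{126}\right) + \frac{1}{3} \left(-126\right) \frac{1}{53 - 90}\right) - \frac{16345}{-30157}\right) - 28101 = \left(\left(\frac{8}{189} + \frac{1}{3} \left(-126\right) \frac{1}{-37}\right) - - \frac{16345}{30157}\right) - 28101 = \left(\left(\frac{8}{189} + \frac{1}{3} \left(-126\right) \left(- \frac{1}{37}\right)\right) + \frac{16345}{30157}\right) - 28101 = \left(\left(\frac{8}{189} + \frac{42}{37}\right) + \frac{16345}{30157}\right) - 28101 = \left(\frac{8234}{6993} + \frac{16345}{30157}\right) - 28101 = \frac{362613323}{210887901} - 28101 = - \frac{5925798292678}{210887901}$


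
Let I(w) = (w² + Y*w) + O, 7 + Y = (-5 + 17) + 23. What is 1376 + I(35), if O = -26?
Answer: 3555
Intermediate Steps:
Y = 28 (Y = -7 + ((-5 + 17) + 23) = -7 + (12 + 23) = -7 + 35 = 28)
I(w) = -26 + w² + 28*w (I(w) = (w² + 28*w) - 26 = -26 + w² + 28*w)
1376 + I(35) = 1376 + (-26 + 35² + 28*35) = 1376 + (-26 + 1225 + 980) = 1376 + 2179 = 3555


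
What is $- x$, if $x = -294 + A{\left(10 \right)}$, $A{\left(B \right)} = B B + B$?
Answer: $184$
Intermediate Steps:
$A{\left(B \right)} = B + B^{2}$ ($A{\left(B \right)} = B^{2} + B = B + B^{2}$)
$x = -184$ ($x = -294 + 10 \left(1 + 10\right) = -294 + 10 \cdot 11 = -294 + 110 = -184$)
$- x = \left(-1\right) \left(-184\right) = 184$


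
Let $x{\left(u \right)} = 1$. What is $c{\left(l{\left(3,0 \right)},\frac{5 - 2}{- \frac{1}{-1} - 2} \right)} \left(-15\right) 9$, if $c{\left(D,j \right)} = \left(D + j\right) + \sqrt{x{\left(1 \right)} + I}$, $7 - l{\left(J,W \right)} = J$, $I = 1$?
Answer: $-135 - 135 \sqrt{2} \approx -325.92$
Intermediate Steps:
$l{\left(J,W \right)} = 7 - J$
$c{\left(D,j \right)} = D + j + \sqrt{2}$ ($c{\left(D,j \right)} = \left(D + j\right) + \sqrt{1 + 1} = \left(D + j\right) + \sqrt{2} = D + j + \sqrt{2}$)
$c{\left(l{\left(3,0 \right)},\frac{5 - 2}{- \frac{1}{-1} - 2} \right)} \left(-15\right) 9 = \left(\left(7 - 3\right) + \frac{5 - 2}{- \frac{1}{-1} - 2} + \sqrt{2}\right) \left(-15\right) 9 = \left(\left(7 - 3\right) + \frac{3}{\left(-1\right) \left(-1\right) - 2} + \sqrt{2}\right) \left(-15\right) 9 = \left(4 + \frac{3}{1 - 2} + \sqrt{2}\right) \left(-15\right) 9 = \left(4 + \frac{3}{-1} + \sqrt{2}\right) \left(-15\right) 9 = \left(4 + 3 \left(-1\right) + \sqrt{2}\right) \left(-15\right) 9 = \left(4 - 3 + \sqrt{2}\right) \left(-15\right) 9 = \left(1 + \sqrt{2}\right) \left(-15\right) 9 = \left(-15 - 15 \sqrt{2}\right) 9 = -135 - 135 \sqrt{2}$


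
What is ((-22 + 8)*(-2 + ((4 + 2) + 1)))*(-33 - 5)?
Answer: 2660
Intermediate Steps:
((-22 + 8)*(-2 + ((4 + 2) + 1)))*(-33 - 5) = -14*(-2 + (6 + 1))*(-38) = -14*(-2 + 7)*(-38) = -14*5*(-38) = -70*(-38) = 2660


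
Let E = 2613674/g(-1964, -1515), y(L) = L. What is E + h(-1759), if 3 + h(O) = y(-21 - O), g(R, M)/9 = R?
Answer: 14027093/8838 ≈ 1587.1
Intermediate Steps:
g(R, M) = 9*R
h(O) = -24 - O (h(O) = -3 + (-21 - O) = -24 - O)
E = -1306837/8838 (E = 2613674/((9*(-1964))) = 2613674/(-17676) = 2613674*(-1/17676) = -1306837/8838 ≈ -147.87)
E + h(-1759) = -1306837/8838 + (-24 - 1*(-1759)) = -1306837/8838 + (-24 + 1759) = -1306837/8838 + 1735 = 14027093/8838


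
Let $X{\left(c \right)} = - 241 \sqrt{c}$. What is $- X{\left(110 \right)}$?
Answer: $241 \sqrt{110} \approx 2527.6$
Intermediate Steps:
$- X{\left(110 \right)} = - \left(-241\right) \sqrt{110} = 241 \sqrt{110}$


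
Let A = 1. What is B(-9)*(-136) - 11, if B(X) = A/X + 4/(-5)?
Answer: 5081/45 ≈ 112.91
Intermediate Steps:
B(X) = -⅘ + 1/X (B(X) = 1/X + 4/(-5) = 1/X + 4*(-⅕) = 1/X - ⅘ = -⅘ + 1/X)
B(-9)*(-136) - 11 = (-⅘ + 1/(-9))*(-136) - 11 = (-⅘ - ⅑)*(-136) - 11 = -41/45*(-136) - 11 = 5576/45 - 11 = 5081/45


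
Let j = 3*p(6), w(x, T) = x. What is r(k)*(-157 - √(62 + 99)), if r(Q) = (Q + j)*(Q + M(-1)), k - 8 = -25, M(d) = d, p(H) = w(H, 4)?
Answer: 2826 + 18*√161 ≈ 3054.4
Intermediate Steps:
p(H) = H
k = -17 (k = 8 - 25 = -17)
j = 18 (j = 3*6 = 18)
r(Q) = (-1 + Q)*(18 + Q) (r(Q) = (Q + 18)*(Q - 1) = (18 + Q)*(-1 + Q) = (-1 + Q)*(18 + Q))
r(k)*(-157 - √(62 + 99)) = (-18 + (-17)² + 17*(-17))*(-157 - √(62 + 99)) = (-18 + 289 - 289)*(-157 - √161) = -18*(-157 - √161) = 2826 + 18*√161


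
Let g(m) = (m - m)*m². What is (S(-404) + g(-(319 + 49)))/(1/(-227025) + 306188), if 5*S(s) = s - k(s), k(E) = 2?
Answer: -2633490/9930332957 ≈ -0.00026520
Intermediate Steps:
g(m) = 0 (g(m) = 0*m² = 0)
S(s) = -⅖ + s/5 (S(s) = (s - 1*2)/5 = (s - 2)/5 = (-2 + s)/5 = -⅖ + s/5)
(S(-404) + g(-(319 + 49)))/(1/(-227025) + 306188) = ((-⅖ + (⅕)*(-404)) + 0)/(1/(-227025) + 306188) = ((-⅖ - 404/5) + 0)/(-1/227025 + 306188) = (-406/5 + 0)/(69512330699/227025) = -406/5*227025/69512330699 = -2633490/9930332957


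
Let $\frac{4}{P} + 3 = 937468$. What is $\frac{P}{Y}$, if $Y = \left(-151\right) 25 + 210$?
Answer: $- \frac{4}{3342062725} \approx -1.1969 \cdot 10^{-9}$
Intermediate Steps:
$P = \frac{4}{937465}$ ($P = \frac{4}{-3 + 937468} = \frac{4}{937465} \approx 4.2668 \cdot 10^{-6}$)
$Y = -3565$ ($Y = -3775 + 210 = -3565$)
$\frac{P}{Y} = \frac{4}{937465 \left(-3565\right)} = \frac{4}{937465} \left(- \frac{1}{3565}\right) = - \frac{4}{3342062725}$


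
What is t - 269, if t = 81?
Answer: -188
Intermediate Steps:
t - 269 = 81 - 269 = -188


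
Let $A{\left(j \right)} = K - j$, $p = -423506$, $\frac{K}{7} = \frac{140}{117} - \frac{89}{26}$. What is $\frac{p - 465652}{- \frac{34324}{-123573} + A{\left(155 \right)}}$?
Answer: $\frac{8570321879652}{1641543875} \approx 5220.9$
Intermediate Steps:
$K = - \frac{3647}{234}$ ($K = 7 \left(\frac{140}{117} - \frac{89}{26}\right) = 7 \left(- \frac{521}{234}\right) = - \frac{3647}{234} \approx -15.585$)
$A{\left(j \right)} = - \frac{3647}{234} - j$
$\frac{p - 465652}{- \frac{34324}{-123573} + A{\left(155 \right)}} = \frac{-423506 - 465652}{- \frac{34324}{-123573} - \frac{39917}{234}} = - \frac{889158}{\left(-34324\right) \left(- \frac{1}{123573}\right) - \frac{39917}{234}} = - \frac{889158}{\frac{34324}{123573} - \frac{39917}{234}} = - \frac{889158}{- \frac{1641543875}{9638694}} = \left(-889158\right) \left(- \frac{9638694}{1641543875}\right) = \frac{8570321879652}{1641543875}$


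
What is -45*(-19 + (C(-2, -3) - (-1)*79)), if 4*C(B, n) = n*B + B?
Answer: -2745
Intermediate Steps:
C(B, n) = B/4 + B*n/4 (C(B, n) = (n*B + B)/4 = (B*n + B)/4 = (B + B*n)/4 = B/4 + B*n/4)
-45*(-19 + (C(-2, -3) - (-1)*79)) = -45*(-19 + ((1/4)*(-2)*(1 - 3) - (-1)*79)) = -45*(-19 + ((1/4)*(-2)*(-2) - 1*(-79))) = -45*(-19 + (1 + 79)) = -45*(-19 + 80) = -45*61 = -2745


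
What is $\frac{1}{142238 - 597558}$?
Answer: $- \frac{1}{455320} \approx -2.1963 \cdot 10^{-6}$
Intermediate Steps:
$\frac{1}{142238 - 597558} = \frac{1}{-455320} = - \frac{1}{455320}$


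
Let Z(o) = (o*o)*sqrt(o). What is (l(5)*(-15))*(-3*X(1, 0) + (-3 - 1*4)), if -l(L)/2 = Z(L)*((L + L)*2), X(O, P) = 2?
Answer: -195000*sqrt(5) ≈ -4.3603e+5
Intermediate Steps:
Z(o) = o**(5/2) (Z(o) = o**2*sqrt(o) = o**(5/2))
l(L) = -8*L**(7/2) (l(L) = -2*L**(5/2)*(L + L)*2 = -2*L**(5/2)*(2*L)*2 = -2*L**(5/2)*4*L = -8*L**(7/2))
(l(5)*(-15))*(-3*X(1, 0) + (-3 - 1*4)) = (-1000*sqrt(5)*(-15))*(-3*2 + (-3 - 1*4)) = (-1000*sqrt(5)*(-15))*(-6 + (-3 - 4)) = (-1000*sqrt(5)*(-15))*(-6 - 7) = (15000*sqrt(5))*(-13) = -195000*sqrt(5)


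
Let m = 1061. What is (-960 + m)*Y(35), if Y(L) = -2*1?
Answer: -202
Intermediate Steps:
Y(L) = -2
(-960 + m)*Y(35) = (-960 + 1061)*(-2) = 101*(-2) = -202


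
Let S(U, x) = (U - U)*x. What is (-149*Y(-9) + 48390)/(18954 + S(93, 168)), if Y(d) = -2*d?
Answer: 586/243 ≈ 2.4115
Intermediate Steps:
S(U, x) = 0 (S(U, x) = 0*x = 0)
(-149*Y(-9) + 48390)/(18954 + S(93, 168)) = (-(-298)*(-9) + 48390)/(18954 + 0) = (-149*18 + 48390)/18954 = (-2682 + 48390)*(1/18954) = 45708*(1/18954) = 586/243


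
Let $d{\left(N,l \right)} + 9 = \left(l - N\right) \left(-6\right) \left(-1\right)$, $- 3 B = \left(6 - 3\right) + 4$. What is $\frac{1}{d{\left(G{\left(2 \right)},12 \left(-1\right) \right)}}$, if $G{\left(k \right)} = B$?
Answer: $- \frac{1}{67} \approx -0.014925$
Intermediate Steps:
$B = - \frac{7}{3}$ ($B = - \frac{\left(6 - 3\right) + 4}{3} = - \frac{3 + 4}{3} = \left(- \frac{1}{3}\right) 7 = - \frac{7}{3} \approx -2.3333$)
$G{\left(k \right)} = - \frac{7}{3}$
$d{\left(N,l \right)} = -9 - 6 N + 6 l$ ($d{\left(N,l \right)} = -9 + \left(l - N\right) \left(-6\right) \left(-1\right) = -9 + \left(- 6 l + 6 N\right) \left(-1\right) = -9 - \left(- 6 l + 6 N\right) = -9 - 6 N + 6 l$)
$\frac{1}{d{\left(G{\left(2 \right)},12 \left(-1\right) \right)}} = \frac{1}{-9 - -14 + 6 \cdot 12 \left(-1\right)} = \frac{1}{-9 + 14 + 6 \left(-12\right)} = \frac{1}{-9 + 14 - 72} = \frac{1}{-67} = - \frac{1}{67}$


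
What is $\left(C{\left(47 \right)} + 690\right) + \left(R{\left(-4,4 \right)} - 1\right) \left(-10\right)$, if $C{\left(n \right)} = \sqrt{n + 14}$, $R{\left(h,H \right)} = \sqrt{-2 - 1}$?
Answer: $700 + \sqrt{61} - 10 i \sqrt{3} \approx 707.81 - 17.32 i$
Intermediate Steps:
$R{\left(h,H \right)} = i \sqrt{3}$ ($R{\left(h,H \right)} = \sqrt{-3} = i \sqrt{3}$)
$C{\left(n \right)} = \sqrt{14 + n}$
$\left(C{\left(47 \right)} + 690\right) + \left(R{\left(-4,4 \right)} - 1\right) \left(-10\right) = \left(\sqrt{14 + 47} + 690\right) + \left(i \sqrt{3} - 1\right) \left(-10\right) = \left(\sqrt{61} + 690\right) + \left(-1 + i \sqrt{3}\right) \left(-10\right) = \left(690 + \sqrt{61}\right) + \left(10 - 10 i \sqrt{3}\right) = 700 + \sqrt{61} - 10 i \sqrt{3}$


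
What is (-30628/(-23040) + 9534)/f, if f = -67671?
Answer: -54923497/389784960 ≈ -0.14091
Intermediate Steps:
(-30628/(-23040) + 9534)/f = (-30628/(-23040) + 9534)/(-67671) = (-30628*(-1/23040) + 9534)*(-1/67671) = (7657/5760 + 9534)*(-1/67671) = (54923497/5760)*(-1/67671) = -54923497/389784960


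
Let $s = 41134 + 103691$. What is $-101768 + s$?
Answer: $43057$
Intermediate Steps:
$s = 144825$
$-101768 + s = -101768 + 144825 = 43057$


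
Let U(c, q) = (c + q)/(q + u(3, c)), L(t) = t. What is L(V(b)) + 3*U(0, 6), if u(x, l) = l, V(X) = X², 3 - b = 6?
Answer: 12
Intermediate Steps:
b = -3 (b = 3 - 1*6 = 3 - 6 = -3)
U(c, q) = 1 (U(c, q) = (c + q)/(q + c) = (c + q)/(c + q) = 1)
L(V(b)) + 3*U(0, 6) = (-3)² + 3*1 = 9 + 3 = 12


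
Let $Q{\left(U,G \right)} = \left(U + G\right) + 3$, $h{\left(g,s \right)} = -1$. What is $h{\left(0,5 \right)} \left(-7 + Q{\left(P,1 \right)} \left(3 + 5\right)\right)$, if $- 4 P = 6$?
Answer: $-13$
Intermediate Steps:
$P = - \frac{3}{2}$ ($P = \left(- \frac{1}{4}\right) 6 = - \frac{3}{2} \approx -1.5$)
$Q{\left(U,G \right)} = 3 + G + U$ ($Q{\left(U,G \right)} = \left(G + U\right) + 3 = 3 + G + U$)
$h{\left(0,5 \right)} \left(-7 + Q{\left(P,1 \right)} \left(3 + 5\right)\right) = - (-7 + \left(3 + 1 - \frac{3}{2}\right) \left(3 + 5\right)) = - (-7 + \frac{5}{2} \cdot 8) = - (-7 + 20) = \left(-1\right) 13 = -13$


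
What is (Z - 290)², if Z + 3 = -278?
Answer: 326041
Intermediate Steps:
Z = -281 (Z = -3 - 278 = -281)
(Z - 290)² = (-281 - 290)² = (-571)² = 326041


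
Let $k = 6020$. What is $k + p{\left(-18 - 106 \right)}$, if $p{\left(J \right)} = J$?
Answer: $5896$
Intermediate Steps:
$k + p{\left(-18 - 106 \right)} = 6020 - 124 = 5896$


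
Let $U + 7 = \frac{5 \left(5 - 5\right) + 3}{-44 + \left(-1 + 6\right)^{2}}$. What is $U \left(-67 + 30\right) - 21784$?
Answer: $- \frac{408864}{19} \approx -21519.0$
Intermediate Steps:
$U = - \frac{136}{19}$ ($U = -7 + \frac{5 \left(5 - 5\right) + 3}{-44 + \left(-1 + 6\right)^{2}} = -7 + \frac{5 \cdot 0 + 3}{-44 + 5^{2}} = -7 + \frac{0 + 3}{-44 + 25} = -7 + \frac{3}{-19} = -7 + 3 \left(- \frac{1}{19}\right) = -7 - \frac{3}{19} = - \frac{136}{19} \approx -7.1579$)
$U \left(-67 + 30\right) - 21784 = - \frac{136 \left(-67 + 30\right)}{19} - 21784 = \left(- \frac{136}{19}\right) \left(-37\right) - 21784 = \frac{5032}{19} - 21784 = - \frac{408864}{19}$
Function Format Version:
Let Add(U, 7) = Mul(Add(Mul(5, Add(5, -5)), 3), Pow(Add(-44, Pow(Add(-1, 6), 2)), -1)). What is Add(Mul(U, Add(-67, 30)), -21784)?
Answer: Rational(-408864, 19) ≈ -21519.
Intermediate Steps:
U = Rational(-136, 19) (U = Add(-7, Mul(Add(Mul(5, Add(5, -5)), 3), Pow(Add(-44, Pow(Add(-1, 6), 2)), -1))) = Add(-7, Mul(Add(Mul(5, 0), 3), Pow(Add(-44, Pow(5, 2)), -1))) = Add(-7, Mul(Add(0, 3), Pow(Add(-44, 25), -1))) = Add(-7, Mul(3, Pow(-19, -1))) = Add(-7, Mul(3, Rational(-1, 19))) = Add(-7, Rational(-3, 19)) = Rational(-136, 19) ≈ -7.1579)
Add(Mul(U, Add(-67, 30)), -21784) = Add(Mul(Rational(-136, 19), Add(-67, 30)), -21784) = Add(Mul(Rational(-136, 19), -37), -21784) = Add(Rational(5032, 19), -21784) = Rational(-408864, 19)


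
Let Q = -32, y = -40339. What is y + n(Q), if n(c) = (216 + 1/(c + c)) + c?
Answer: -2569921/64 ≈ -40155.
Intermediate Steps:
n(c) = 216 + c + 1/(2*c) (n(c) = (216 + 1/(2*c)) + c = 216 + c + 1/(2*c))
y + n(Q) = -40339 + (216 - 32 + (½)/(-32)) = -40339 + (216 - 32 + (½)*(-1/32)) = -40339 + (216 - 32 - 1/64) = -40339 + 11775/64 = -2569921/64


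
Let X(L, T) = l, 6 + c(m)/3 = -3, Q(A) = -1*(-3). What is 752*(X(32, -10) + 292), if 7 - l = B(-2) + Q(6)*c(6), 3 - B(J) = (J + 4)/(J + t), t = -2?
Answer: 283128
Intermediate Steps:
Q(A) = 3
c(m) = -27 (c(m) = -18 + 3*(-3) = -18 - 9 = -27)
B(J) = 3 - (4 + J)/(-2 + J) (B(J) = 3 - (J + 4)/(J - 2) = 3 - (4 + J)/(-2 + J))
l = 169/2 (l = 7 - (2*(-5 - 2)/(-2 - 2) + 3*(-27)) = 7 - (2*(-7)/(-4) - 81) = 7 - (2*(-¼)*(-7) - 81) = 7 - (7/2 - 81) = 7 - 1*(-155/2) = 7 + 155/2 = 169/2 ≈ 84.500)
X(L, T) = 169/2
752*(X(32, -10) + 292) = 752*(169/2 + 292) = 752*(753/2) = 283128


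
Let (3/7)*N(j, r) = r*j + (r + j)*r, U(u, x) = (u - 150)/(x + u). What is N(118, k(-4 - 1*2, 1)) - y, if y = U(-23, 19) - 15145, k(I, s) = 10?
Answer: 83367/4 ≈ 20842.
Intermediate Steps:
U(u, x) = (-150 + u)/(u + x)
y = -60407/4 (y = (-150 - 23)/(-23 + 19) - 15145 = -173/(-4) - 15145 = -¼*(-173) - 15145 = 173/4 - 15145 = -60407/4 ≈ -15102.)
N(j, r) = 7*j*r/3 + 7*r*(j + r)/3 (N(j, r) = 7*(r*j + (r + j)*r)/3 = 7*(j*r + (j + r)*r)/3 = 7*(j*r + r*(j + r))/3 = 7*j*r/3 + 7*r*(j + r)/3)
N(118, k(-4 - 1*2, 1)) - y = (7/3)*10*(10 + 2*118) - 1*(-60407/4) = (7/3)*10*(10 + 236) + 60407/4 = (7/3)*10*246 + 60407/4 = 5740 + 60407/4 = 83367/4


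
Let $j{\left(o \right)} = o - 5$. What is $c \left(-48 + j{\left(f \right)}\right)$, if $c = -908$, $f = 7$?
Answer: $41768$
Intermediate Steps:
$j{\left(o \right)} = -5 + o$
$c \left(-48 + j{\left(f \right)}\right) = - 908 \left(-48 + \left(-5 + 7\right)\right) = - 908 \left(-48 + 2\right) = \left(-908\right) \left(-46\right) = 41768$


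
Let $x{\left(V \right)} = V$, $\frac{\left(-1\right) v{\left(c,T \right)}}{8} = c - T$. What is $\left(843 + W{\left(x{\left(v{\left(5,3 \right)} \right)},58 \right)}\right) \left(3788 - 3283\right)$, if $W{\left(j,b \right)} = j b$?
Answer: $-42925$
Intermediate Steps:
$v{\left(c,T \right)} = - 8 c + 8 T$ ($v{\left(c,T \right)} = - 8 \left(c - T\right) = - 8 c + 8 T$)
$W{\left(j,b \right)} = b j$
$\left(843 + W{\left(x{\left(v{\left(5,3 \right)} \right)},58 \right)}\right) \left(3788 - 3283\right) = \left(843 + 58 \left(\left(-8\right) 5 + 8 \cdot 3\right)\right) \left(3788 - 3283\right) = \left(843 + 58 \left(-40 + 24\right)\right) 505 = \left(843 + 58 \left(-16\right)\right) 505 = \left(843 - 928\right) 505 = \left(-85\right) 505 = -42925$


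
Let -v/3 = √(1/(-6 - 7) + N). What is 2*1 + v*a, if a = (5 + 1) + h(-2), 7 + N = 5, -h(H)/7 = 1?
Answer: 2 + 9*I*√39/13 ≈ 2.0 + 4.3235*I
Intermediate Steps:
h(H) = -7 (h(H) = -7*1 = -7)
N = -2 (N = -7 + 5 = -2)
v = -9*I*√39/13 (v = -3*√(1/(-6 - 7) - 2) = -3*√(1/(-13) - 2) = -3*√(-1/13 - 2) = -9*I*√39/13 ≈ -4.3235*I)
a = -1 (a = (5 + 1) - 7 = 6 - 7 = -1)
2*1 + v*a = 2*1 - 9*I*√39/13*(-1) = 2 + 9*I*√39/13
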